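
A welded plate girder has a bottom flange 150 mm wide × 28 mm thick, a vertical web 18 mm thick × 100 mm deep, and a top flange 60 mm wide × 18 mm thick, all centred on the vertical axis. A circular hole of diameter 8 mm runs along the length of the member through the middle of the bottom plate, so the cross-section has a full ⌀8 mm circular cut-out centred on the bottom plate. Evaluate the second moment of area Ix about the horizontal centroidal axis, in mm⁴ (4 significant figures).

Split into non-overlapping primitives; take the origin at the lower-left of the bounding box.
Bottom plate: 150 × 28, A = 4 200 mm², y = 14 mm, Ī = 274 400 mm⁴.
Web plate: 18 × 100, A = 1 800 mm², y = 78 mm, Ī = 1 500 000 mm⁴.
Top plate: 60 × 18, A = 1 080 mm², y = 137 mm, Ī = 29 160 mm⁴.
Hole (subtracted): ⌀8, A = 50.2655 mm², y = 14 mm, Ī = 201.062 mm⁴.
Centroid: ȳ = ΣA·y / ΣA = 49.2844 mm.
Transfer each piece to the horizontal centroidal axis using Ī + A·d² with d = y − 49.2844:
  bottom plate: d = -35.2844 mm → contributes +5 503 355 mm⁴
  web plate: d = 28.7156 mm → contributes +2 984 254 mm⁴
  top plate: d = 87.7156 mm → contributes +8 338 708 mm⁴
  hole: d = -35.2844 mm → contributes −62 781 mm⁴
Total I = 16 763 535 mm⁴.

Ix ≈ 1.676 × 10⁷ mm⁴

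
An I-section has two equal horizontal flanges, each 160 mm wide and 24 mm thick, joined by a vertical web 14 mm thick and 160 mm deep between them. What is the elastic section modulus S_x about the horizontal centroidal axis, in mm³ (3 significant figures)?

S_x ≈ 6.75 × 10⁵ mm³

Split into non-overlapping primitives; take the origin at the lower-left of the bounding box.
Bottom flange: 160 × 24, A = 3 840 mm², y = 12 mm, Ī = 184 320 mm⁴.
Web: 14 × 160, A = 2 240 mm², y = 104 mm, Ī = 4 778 667 mm⁴.
Top flange: 160 × 24, A = 3 840 mm², y = 196 mm, Ī = 184 320 mm⁴.
By symmetry the centroid is at mid-height, ȳ = 104 mm.
Transfer each piece to the horizontal centroidal axis using Ī + A·d² with d = y − 104:
  bottom flange: d = -92 mm → contributes +32 686 080 mm⁴
  web: d = 0 mm → contributes +4 778 667 mm⁴
  top flange: d = 92 mm → contributes +32 686 080 mm⁴
Total I = 70 150 827 mm⁴.
Extreme fibre distance c = 104 mm; S = I/c = 674 527 mm³.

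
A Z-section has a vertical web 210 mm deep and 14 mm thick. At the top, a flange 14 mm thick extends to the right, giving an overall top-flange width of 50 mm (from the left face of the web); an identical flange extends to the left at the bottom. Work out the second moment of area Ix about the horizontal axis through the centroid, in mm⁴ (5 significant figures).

Break the section into simple shapes (no overlaps), measuring from the bottom-left corner of the bounding box.
Web: 14 × 210, A = 2 940 mm², y = 105 mm, Ī = 10 804 500 mm⁴.
Top flange (beyond web): 36 × 14, A = 504 mm², y = 203 mm, Ī = 8 232 mm⁴.
Bottom flange (beyond web): 36 × 14, A = 504 mm², y = 7 mm, Ī = 8 232 mm⁴.
Centroid: ȳ = ΣA·y / ΣA = 105 mm.
Transfer each piece to the horizontal axis through the centroid using Ī + A·d² with d = y − 105:
  web: d = 0 mm → contributes +10 804 500 mm⁴
  top flange (beyond web): d = 98 mm → contributes +4 848 648 mm⁴
  bottom flange (beyond web): d = -98 mm → contributes +4 848 648 mm⁴
Total I = 20 501 796 mm⁴.

Ix ≈ 2.0502 × 10⁷ mm⁴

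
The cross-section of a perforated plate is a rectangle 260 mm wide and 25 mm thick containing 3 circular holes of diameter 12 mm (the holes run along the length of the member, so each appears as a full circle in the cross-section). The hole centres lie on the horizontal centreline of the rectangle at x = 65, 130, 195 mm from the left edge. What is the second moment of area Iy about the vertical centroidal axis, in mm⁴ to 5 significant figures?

Iy ≈ 3.5658 × 10⁷ mm⁴

Decompose the section into non-overlapping parts with the origin at the bottom-left of its bounding rectangle.
Plate: 260 × 25, A = 6 500 mm², x = 130 mm, Ī = 36 616 667 mm⁴.
Hole 1 (subtracted): ⌀12, A = 113.0973 mm², x = 65 mm, Ī = 1017.876 mm⁴.
Hole 2 (subtracted): ⌀12, A = 113.0973 mm², x = 130 mm, Ī = 1017.876 mm⁴.
Hole 3 (subtracted): ⌀12, A = 113.0973 mm², x = 195 mm, Ī = 1017.876 mm⁴.
By symmetry the centroid is at mid-width, x̄ = 130 mm.
Transfer each piece to the vertical centroidal axis using Ī + A·d² with d = x − 130:
  plate: d = 0 mm → contributes +36 616 667 mm⁴
  hole 1: d = -65 mm → contributes −478854.1 mm⁴
  hole 2: d = 0 mm → contributes −1017.876 mm⁴
  hole 3: d = 65 mm → contributes −478854.1 mm⁴
Total I = 35 657 941 mm⁴.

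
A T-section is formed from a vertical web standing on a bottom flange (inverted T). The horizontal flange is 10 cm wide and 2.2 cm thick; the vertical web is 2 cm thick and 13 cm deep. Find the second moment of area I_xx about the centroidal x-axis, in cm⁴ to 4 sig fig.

I_xx ≈ 1063 cm⁴

Break the section into simple shapes (no overlaps), measuring from the bottom-left corner of the bounding box.
Flange: 10 × 2.2, A = 22 cm², y = 1.1 cm, Ī = 8.87333 cm⁴.
Web: 2 × 13, A = 26 cm², y = 8.7 cm, Ī = 366.167 cm⁴.
Centroid: ȳ = ΣA·y / ΣA = 5.21667 cm.
Transfer each piece to the centroidal x-axis using Ī + A·d² with d = y − 5.21667:
  flange: d = -4.11667 cm → contributes +381.706 cm⁴
  web: d = 3.48333 cm → contributes +681.641 cm⁴
Total I = 1063.35 cm⁴.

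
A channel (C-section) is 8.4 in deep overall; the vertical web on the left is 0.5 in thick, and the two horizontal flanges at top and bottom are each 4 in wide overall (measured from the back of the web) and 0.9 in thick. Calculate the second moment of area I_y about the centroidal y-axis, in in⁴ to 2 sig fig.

Break the section into simple shapes (no overlaps), measuring from the bottom-left corner of the bounding box.
Web: 0.5 × 8.4, A = 4.2 in², x = 0.25 in, Ī = 0.0875 in⁴.
Top flange (beyond web): 3.5 × 0.9, A = 3.15 in², x = 2.25 in, Ī = 3.216 in⁴.
Bottom flange (beyond web): 3.5 × 0.9, A = 3.15 in², x = 2.25 in, Ī = 3.216 in⁴.
Centroid: x̄ = ΣA·x / ΣA = 1.45 in.
Transfer each piece to the centroidal y-axis using Ī + A·d² with d = x − 1.45:
  web: d = -1.2 in → contributes +6.136 in⁴
  top flange (beyond web): d = 0.8 in → contributes +5.232 in⁴
  bottom flange (beyond web): d = 0.8 in → contributes +5.232 in⁴
Total I = 16.6 in⁴.

I_y ≈ 17 in⁴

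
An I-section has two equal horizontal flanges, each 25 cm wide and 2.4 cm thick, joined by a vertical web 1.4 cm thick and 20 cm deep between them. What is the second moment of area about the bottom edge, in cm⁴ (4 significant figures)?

Break the section into simple shapes (no overlaps), measuring from the bottom-left corner of the bounding box.
Bottom flange: 25 × 2.4, A = 60 cm², y = 1.2 cm, Ī = 28.8 cm⁴.
Web: 1.4 × 20, A = 28 cm², y = 12.4 cm, Ī = 933.333 cm⁴.
Top flange: 25 × 2.4, A = 60 cm², y = 23.6 cm, Ī = 28.8 cm⁴.
Transfer each piece to the base of the section using Ī + A·d² with d = y − 0:
  bottom flange: d = 1.2 cm → contributes +115.2 cm⁴
  web: d = 12.4 cm → contributes +5238.61 cm⁴
  top flange: d = 23.6 cm → contributes +33446.4 cm⁴
Total I = 38800.2 cm⁴.

I_base ≈ 3.880 × 10⁴ cm⁴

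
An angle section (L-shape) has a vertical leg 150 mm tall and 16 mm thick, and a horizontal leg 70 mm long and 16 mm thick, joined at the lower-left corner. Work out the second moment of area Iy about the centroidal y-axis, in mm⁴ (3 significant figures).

Break the section into simple shapes (no overlaps), measuring from the bottom-left corner of the bounding box.
Vertical leg: 16 × 150, A = 2 400 mm², x = 8 mm, Ī = 51 200 mm⁴.
Horizontal leg (remainder): 54 × 16, A = 864 mm², x = 43 mm, Ī = 209 952 mm⁴.
Centroid: x̄ = ΣA·x / ΣA = 17.265 mm.
Transfer each piece to the centroidal y-axis using Ī + A·d² with d = x − 17.265:
  vertical leg: d = -9.2647 mm → contributes +257 203 mm⁴
  horizontal leg (remainder): d = 25.735 mm → contributes +782 184 mm⁴
Total I = 1 039 387 mm⁴.

Iy ≈ 1.04 × 10⁶ mm⁴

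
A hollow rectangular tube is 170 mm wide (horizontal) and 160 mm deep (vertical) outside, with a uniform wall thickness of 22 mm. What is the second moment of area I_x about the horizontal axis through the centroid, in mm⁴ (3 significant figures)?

I_x ≈ 4.16 × 10⁷ mm⁴

Break the section into simple shapes (no overlaps), measuring from the bottom-left corner of the bounding box.
Outer rectangle: 170 × 160, A = 27 200 mm², y = 80 mm, Ī = 58 026 667 mm⁴.
Inner void (subtracted): 126 × 116, A = 14 616 mm², y = 80 mm, Ī = 16 389 408 mm⁴.
By symmetry the centroid is at mid-height, ȳ = 80 mm.
All pieces are centred on the horizontal axis through the centroid, so I = ΣĪ (holes subtracted) = 41 637 259 mm⁴.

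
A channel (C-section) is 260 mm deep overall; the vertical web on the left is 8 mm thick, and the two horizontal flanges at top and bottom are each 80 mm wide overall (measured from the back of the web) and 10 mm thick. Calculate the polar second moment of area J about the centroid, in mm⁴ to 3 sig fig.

J ≈ 3.62 × 10⁷ mm⁴

Split into non-overlapping primitives; take the origin at the lower-left of the bounding box.
Web: 8 × 260, A = 2 080 mm², y = 130 mm, Ī = 11 717 333 mm⁴.
Top flange (beyond web): 72 × 10, A = 720 mm², y = 255 mm, Ī = 6 000 mm⁴.
Bottom flange (beyond web): 72 × 10, A = 720 mm², y = 5 mm, Ī = 6 000 mm⁴.
By symmetry the centroid is at mid-height, ȳ = 130 mm.
Transfer each piece to the centroidal x-axis using Ī + A·d² with d = y − 130:
  web: d = 0 mm → contributes +11 717 333 mm⁴
  top flange (beyond web): d = 125 mm → contributes +11 256 000 mm⁴
  bottom flange (beyond web): d = -125 mm → contributes +11 256 000 mm⁴
Total I = 34 229 333 mm⁴.
For the y-axis: x̄ = 20.364 mm.
Repeating about the centroidal y-axis gives I_y = 1 994 628 mm⁴.
Polar second moment: J = I_x + I_y = 36 223 961 mm⁴.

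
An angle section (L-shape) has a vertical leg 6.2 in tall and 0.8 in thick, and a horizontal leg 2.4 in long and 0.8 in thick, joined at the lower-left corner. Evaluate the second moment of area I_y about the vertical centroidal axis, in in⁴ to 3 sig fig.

I_y ≈ 2.00 in⁴

Treat the section as a set of non-overlapping primitives; coordinates are from the bounding-box lower-left.
Vertical leg: 0.8 × 6.2, A = 4.96 in², x = 0.4 in, Ī = 0.26453 in⁴.
Horizontal leg (remainder): 1.6 × 0.8, A = 1.28 in², x = 1.6 in, Ī = 0.27307 in⁴.
Centroid: x̄ = ΣA·x / ΣA = 0.64615 in.
Transfer each piece to the vertical centroidal axis using Ī + A·d² with d = x − 0.64615:
  vertical leg: d = -0.24615 in → contributes +0.56507 in⁴
  horizontal leg (remainder): d = 0.95385 in → contributes +1.4376 in⁴
Total I = 2.0027 in⁴.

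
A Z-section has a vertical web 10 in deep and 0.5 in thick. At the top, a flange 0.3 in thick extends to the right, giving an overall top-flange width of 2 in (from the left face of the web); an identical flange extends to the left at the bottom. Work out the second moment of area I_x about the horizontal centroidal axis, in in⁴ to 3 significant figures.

Decompose the section into non-overlapping parts with the origin at the bottom-left of its bounding rectangle.
Web: 0.5 × 10, A = 5 in², y = 5 in, Ī = 41.667 in⁴.
Top flange (beyond web): 1.5 × 0.3, A = 0.45 in², y = 9.85 in, Ī = 0.003375 in⁴.
Bottom flange (beyond web): 1.5 × 0.3, A = 0.45 in², y = 0.15 in, Ī = 0.003375 in⁴.
Centroid: ȳ = ΣA·y / ΣA = 5 in.
Transfer each piece to the horizontal centroidal axis using Ī + A·d² with d = y − 5:
  web: d = 0 in → contributes +41.667 in⁴
  top flange (beyond web): d = 4.85 in → contributes +10.589 in⁴
  bottom flange (beyond web): d = -4.85 in → contributes +10.589 in⁴
Total I = 62.844 in⁴.

I_x ≈ 62.8 in⁴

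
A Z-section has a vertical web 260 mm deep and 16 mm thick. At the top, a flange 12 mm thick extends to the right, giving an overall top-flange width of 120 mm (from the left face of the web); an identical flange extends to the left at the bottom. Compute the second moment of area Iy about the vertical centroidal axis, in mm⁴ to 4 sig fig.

Decompose the section into non-overlapping parts with the origin at the bottom-left of its bounding rectangle.
Web: 16 × 260, A = 4 160 mm², x = 112 mm, Ī = 88746.7 mm⁴.
Top flange (beyond web): 104 × 12, A = 1 248 mm², x = 172 mm, Ī = 1 124 864 mm⁴.
Bottom flange (beyond web): 104 × 12, A = 1 248 mm², x = 52 mm, Ī = 1 124 864 mm⁴.
Centroid: x̄ = ΣA·x / ΣA = 112 mm.
Transfer each piece to the vertical centroidal axis using Ī + A·d² with d = x − 112:
  web: d = 0 mm → contributes +88746.7 mm⁴
  top flange (beyond web): d = 60 mm → contributes +5 617 664 mm⁴
  bottom flange (beyond web): d = -60 mm → contributes +5 617 664 mm⁴
Total I = 11 324 075 mm⁴.

Iy ≈ 1.132 × 10⁷ mm⁴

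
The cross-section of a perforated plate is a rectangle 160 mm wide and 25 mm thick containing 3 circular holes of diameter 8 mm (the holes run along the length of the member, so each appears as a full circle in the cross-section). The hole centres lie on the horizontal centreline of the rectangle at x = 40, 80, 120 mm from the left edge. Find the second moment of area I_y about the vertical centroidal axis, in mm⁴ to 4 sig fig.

Split into non-overlapping primitives; take the origin at the lower-left of the bounding box.
Plate: 160 × 25, A = 4 000 mm², x = 80 mm, Ī = 8 533 333 mm⁴.
Hole 1 (subtracted): ⌀8, A = 50.2655 mm², x = 40 mm, Ī = 201.062 mm⁴.
Hole 2 (subtracted): ⌀8, A = 50.2655 mm², x = 80 mm, Ī = 201.062 mm⁴.
Hole 3 (subtracted): ⌀8, A = 50.2655 mm², x = 120 mm, Ī = 201.062 mm⁴.
By symmetry the centroid is at mid-width, x̄ = 80 mm.
Transfer each piece to the vertical centroidal axis using Ī + A·d² with d = x − 80:
  plate: d = 0 mm → contributes +8 533 333 mm⁴
  hole 1: d = -40 mm → contributes −80625.8 mm⁴
  hole 2: d = 0 mm → contributes −201.062 mm⁴
  hole 3: d = 40 mm → contributes −80625.8 mm⁴
Total I = 8 371 881 mm⁴.

I_y ≈ 8.372 × 10⁶ mm⁴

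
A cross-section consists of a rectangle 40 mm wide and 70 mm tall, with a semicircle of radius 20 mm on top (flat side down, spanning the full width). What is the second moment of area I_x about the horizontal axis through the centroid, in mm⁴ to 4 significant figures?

I_x ≈ 2.131 × 10⁶ mm⁴

Treat the section as a set of non-overlapping primitives; coordinates are from the bounding-box lower-left.
Rectangular body: 40 × 70, A = 2 800 mm², y = 35 mm, Ī = 1 143 333 mm⁴.
Semicircular cap: semicircle r = 20, A = 628.319 mm², y = 78.4883 mm, Ī = 17561.1 mm⁴.
Centroid: ȳ = ΣA·y / ΣA = 42.9702 mm.
Transfer each piece to the horizontal axis through the centroid using Ī + A·d² with d = y − 42.9702:
  rectangular body: d = -7.97023 mm → contributes +1 321 202 mm⁴
  semicircular cap: d = 35.518 mm → contributes +810 204 mm⁴
Total I = 2 131 406 mm⁴.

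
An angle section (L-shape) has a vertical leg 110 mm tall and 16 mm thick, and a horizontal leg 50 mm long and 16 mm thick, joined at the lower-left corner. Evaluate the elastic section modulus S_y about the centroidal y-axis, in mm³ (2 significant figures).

Split into non-overlapping primitives; take the origin at the lower-left of the bounding box.
Vertical leg: 16 × 110, A = 1 760 mm², x = 8 mm, Ī = 37 547 mm⁴.
Horizontal leg (remainder): 34 × 16, A = 544 mm², x = 33 mm, Ī = 52 405 mm⁴.
Centroid: x̄ = ΣA·x / ΣA = 13.9 mm.
Transfer each piece to the centroidal y-axis using Ī + A·d² with d = x − 13.9:
  vertical leg: d = -5.903 mm → contributes +98 870 mm⁴
  horizontal leg (remainder): d = 19.1 mm → contributes +250 804 mm⁴
Total I = 349 674 mm⁴.
Extreme fibre distance c = 36.1 mm; S = I/c = 9 687 mm³.

S_y ≈ 9700 mm³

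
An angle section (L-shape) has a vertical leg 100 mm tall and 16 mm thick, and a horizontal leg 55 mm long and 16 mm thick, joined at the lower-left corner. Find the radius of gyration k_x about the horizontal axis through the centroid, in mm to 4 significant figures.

Break the section into simple shapes (no overlaps), measuring from the bottom-left corner of the bounding box.
Vertical leg: 16 × 100, A = 1 600 mm², y = 50 mm, Ī = 1 333 333 mm⁴.
Horizontal leg (remainder): 39 × 16, A = 624 mm², y = 8 mm, Ī = 13 312 mm⁴.
Centroid: ȳ = ΣA·y / ΣA = 38.2158 mm.
Transfer each piece to the horizontal axis through the centroid using Ī + A·d² with d = y − 38.2158:
  vertical leg: d = 11.7842 mm → contributes +1 555 520 mm⁴
  horizontal leg (remainder): d = -30.2158 mm → contributes +583 022 mm⁴
Total I = 2 138 542 mm⁴.
Radius of gyration: k = √(I/A) = √(2 138 542 / 2 224) = 31.0093 mm.

k_x ≈ 31.01 mm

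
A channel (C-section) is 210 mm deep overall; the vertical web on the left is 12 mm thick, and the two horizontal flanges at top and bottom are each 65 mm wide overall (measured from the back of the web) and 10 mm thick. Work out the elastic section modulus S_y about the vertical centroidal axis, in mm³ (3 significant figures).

Split into non-overlapping primitives; take the origin at the lower-left of the bounding box.
Web: 12 × 210, A = 2 520 mm², x = 6 mm, Ī = 30 240 mm⁴.
Top flange (beyond web): 53 × 10, A = 530 mm², x = 38.5 mm, Ī = 124 064 mm⁴.
Bottom flange (beyond web): 53 × 10, A = 530 mm², x = 38.5 mm, Ī = 124 064 mm⁴.
Centroid: x̄ = ΣA·x / ΣA = 15.623 mm.
Transfer each piece to the vertical centroidal axis using Ī + A·d² with d = x − 15.623:
  web: d = -9.6229 mm → contributes +263 593 mm⁴
  top flange (beyond web): d = 22.877 mm → contributes +401 446 mm⁴
  bottom flange (beyond web): d = 22.877 mm → contributes +401 446 mm⁴
Total I = 1 066 484 mm⁴.
Extreme fibre distance c = 49.377 mm; S = I/c = 21 599 mm³.

S_y ≈ 2.16 × 10⁴ mm³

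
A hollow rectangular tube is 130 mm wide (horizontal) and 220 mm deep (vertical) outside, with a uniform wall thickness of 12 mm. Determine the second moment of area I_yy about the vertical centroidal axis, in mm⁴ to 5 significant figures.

I_yy ≈ 2.0825 × 10⁷ mm⁴

Break the section into simple shapes (no overlaps), measuring from the bottom-left corner of the bounding box.
Outer rectangle: 130 × 220, A = 28 600 mm², x = 65 mm, Ī = 40 278 333 mm⁴.
Inner void (subtracted): 106 × 196, A = 20 776 mm², x = 65 mm, Ī = 19 453 261 mm⁴.
By symmetry the centroid is at mid-width, x̄ = 65 mm.
All pieces are centred on the vertical centroidal axis, so I = ΣĪ (holes subtracted) = 20 825 072 mm⁴.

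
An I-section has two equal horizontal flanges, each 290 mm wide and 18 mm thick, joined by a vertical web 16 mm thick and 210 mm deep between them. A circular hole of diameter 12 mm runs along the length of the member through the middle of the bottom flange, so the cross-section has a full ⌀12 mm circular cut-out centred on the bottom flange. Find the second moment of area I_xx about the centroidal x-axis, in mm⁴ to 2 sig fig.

I_xx ≈ 1.5 × 10⁸ mm⁴

Split into non-overlapping primitives; take the origin at the lower-left of the bounding box.
Bottom flange: 290 × 18, A = 5 220 mm², y = 9 mm, Ī = 140 940 mm⁴.
Web: 16 × 210, A = 3 360 mm², y = 123 mm, Ī = 12 348 000 mm⁴.
Top flange: 290 × 18, A = 5 220 mm², y = 237 mm, Ī = 140 940 mm⁴.
Hole (subtracted): ⌀12, A = 113.1 mm², y = 9 mm, Ī = 1 018 mm⁴.
Centroid: ȳ = ΣA·y / ΣA = 123.9 mm.
Transfer each piece to the centroidal x-axis using Ī + A·d² with d = y − 123.9:
  bottom flange: d = -114.9 mm → contributes +69 105 826 mm⁴
  web: d = -0.942 mm → contributes +12 350 982 mm⁴
  top flange: d = 113.1 mm → contributes +66 863 558 mm⁴
  hole: d = -114.9 mm → contributes −1 495 222 mm⁴
Total I = 146 825 144 mm⁴.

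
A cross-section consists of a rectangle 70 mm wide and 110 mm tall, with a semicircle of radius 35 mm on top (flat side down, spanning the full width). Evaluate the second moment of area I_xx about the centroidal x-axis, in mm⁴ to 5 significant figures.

Decompose the section into non-overlapping parts with the origin at the bottom-left of its bounding rectangle.
Rectangular body: 70 × 110, A = 7 700 mm², y = 55 mm, Ī = 7 764 167 mm⁴.
Semicircular cap: semicircle r = 35, A = 1924.226 mm², y = 124.8545 mm, Ī = 164 704 mm⁴.
Centroid: ȳ = ΣA·y / ΣA = 68.9664 mm.
Transfer each piece to the centroidal x-axis using Ī + A·d² with d = y − 68.9664:
  rectangular body: d = -13.9664 mm → contributes +9 266 130 mm⁴
  semicircular cap: d = 55.88807 mm → contributes +6 174 976 mm⁴
Total I = 15 441 106 mm⁴.

I_xx ≈ 1.5441 × 10⁷ mm⁴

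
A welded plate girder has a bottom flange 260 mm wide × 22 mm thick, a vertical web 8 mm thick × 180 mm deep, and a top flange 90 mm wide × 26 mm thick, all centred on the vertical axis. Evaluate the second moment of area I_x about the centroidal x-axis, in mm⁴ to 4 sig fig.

I_x ≈ 7.549 × 10⁷ mm⁴

Split into non-overlapping primitives; take the origin at the lower-left of the bounding box.
Bottom plate: 260 × 22, A = 5 720 mm², y = 11 mm, Ī = 230 707 mm⁴.
Web plate: 8 × 180, A = 1 440 mm², y = 112 mm, Ī = 3 888 000 mm⁴.
Top plate: 90 × 26, A = 2 340 mm², y = 215 mm, Ī = 131 820 mm⁴.
Centroid: ȳ = ΣA·y / ΣA = 76.5579 mm.
Transfer each piece to the centroidal x-axis using Ī + A·d² with d = y − 76.5579:
  bottom plate: d = -65.5579 mm → contributes +24 814 338 mm⁴
  web plate: d = 35.4421 mm → contributes +5 696 846 mm⁴
  top plate: d = 138.442 mm → contributes +44 980 767 mm⁴
Total I = 75 491 950 mm⁴.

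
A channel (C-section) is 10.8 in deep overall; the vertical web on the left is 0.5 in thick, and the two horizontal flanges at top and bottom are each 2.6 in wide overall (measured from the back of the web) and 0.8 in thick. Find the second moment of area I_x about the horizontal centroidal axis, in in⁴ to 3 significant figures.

Treat the section as a set of non-overlapping primitives; coordinates are from the bounding-box lower-left.
Web: 0.5 × 10.8, A = 5.4 in², y = 5.4 in, Ī = 52.488 in⁴.
Top flange (beyond web): 2.1 × 0.8, A = 1.68 in², y = 10.4 in, Ī = 0.0896 in⁴.
Bottom flange (beyond web): 2.1 × 0.8, A = 1.68 in², y = 0.4 in, Ī = 0.0896 in⁴.
By symmetry the centroid is at mid-height, ȳ = 5.4 in.
Transfer each piece to the horizontal centroidal axis using Ī + A·d² with d = y − 5.4:
  web: d = 0 in → contributes +52.488 in⁴
  top flange (beyond web): d = 5 in → contributes +42.09 in⁴
  bottom flange (beyond web): d = -5 in → contributes +42.09 in⁴
Total I = 136.67 in⁴.

I_x ≈ 137 in⁴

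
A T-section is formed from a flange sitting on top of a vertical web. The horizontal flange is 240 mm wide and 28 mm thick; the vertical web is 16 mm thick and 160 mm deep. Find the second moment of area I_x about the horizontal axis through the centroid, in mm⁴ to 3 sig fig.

I_x ≈ 2.23 × 10⁷ mm⁴

Treat the section as a set of non-overlapping primitives; coordinates are from the bounding-box lower-left.
Flange: 240 × 28, A = 6 720 mm², y = 174 mm, Ī = 439 040 mm⁴.
Web: 16 × 160, A = 2 560 mm², y = 80 mm, Ī = 5 461 333 mm⁴.
Centroid: ȳ = ΣA·y / ΣA = 148.07 mm.
Transfer each piece to the horizontal axis through the centroid using Ī + A·d² with d = y − 148.07:
  flange: d = 25.931 mm → contributes +4 957 693 mm⁴
  web: d = -68.069 mm → contributes +17 322 797 mm⁴
Total I = 22 280 489 mm⁴.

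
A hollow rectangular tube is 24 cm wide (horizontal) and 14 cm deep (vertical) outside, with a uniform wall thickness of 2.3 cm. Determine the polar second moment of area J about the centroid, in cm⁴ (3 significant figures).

J ≈ 1.46 × 10⁴ cm⁴

Treat the section as a set of non-overlapping primitives; coordinates are from the bounding-box lower-left.
Outer rectangle: 24 × 14, A = 336 cm², y = 7 cm, Ī = 5 488 cm⁴.
Inner void (subtracted): 19.4 × 9.4, A = 182.36 cm², y = 7 cm, Ī = 1342.8 cm⁴.
By symmetry the centroid is at mid-height, ȳ = 7 cm.
All pieces are centred on the centroidal x-axis, so I = ΣĪ (holes subtracted) = 4145.2 cm⁴.
Repeating about the centroidal y-axis gives I_y = 10 409 cm⁴.
Polar second moment: J = I_x + I_y = 14 554 cm⁴.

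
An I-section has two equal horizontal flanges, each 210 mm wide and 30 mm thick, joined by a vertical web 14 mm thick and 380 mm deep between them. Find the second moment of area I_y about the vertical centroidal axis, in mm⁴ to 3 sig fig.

I_y ≈ 4.64 × 10⁷ mm⁴

Break the section into simple shapes (no overlaps), measuring from the bottom-left corner of the bounding box.
Bottom flange: 210 × 30, A = 6 300 mm², x = 105 mm, Ī = 23 152 500 mm⁴.
Web: 14 × 380, A = 5 320 mm², x = 105 mm, Ī = 86 893 mm⁴.
Top flange: 210 × 30, A = 6 300 mm², x = 105 mm, Ī = 23 152 500 mm⁴.
By symmetry the centroid is at mid-width, x̄ = 105 mm.
All pieces are centred on the vertical centroidal axis, so I = ΣĪ = 46 391 893 mm⁴.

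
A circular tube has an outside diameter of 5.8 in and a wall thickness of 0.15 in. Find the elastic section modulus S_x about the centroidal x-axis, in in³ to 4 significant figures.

Treat the section as a set of non-overlapping primitives; coordinates are from the bounding-box lower-left.
Outer circle: ⌀5.8, A = 26.4208 in², y = 2.9 in, Ī = 55.5497 in⁴.
Bore (subtracted): ⌀5.5, A = 23.7583 in², y = 2.9 in, Ī = 44.918 in⁴.
By symmetry the centroid is at mid-height, ȳ = 2.9 in.
All pieces are centred on the centroidal x-axis, so I = ΣĪ (holes subtracted) = 10.6317 in⁴.
Extreme fibre distance c = 2.9 in; S = I/c = 3.6661 in³.

S_x ≈ 3.666 in³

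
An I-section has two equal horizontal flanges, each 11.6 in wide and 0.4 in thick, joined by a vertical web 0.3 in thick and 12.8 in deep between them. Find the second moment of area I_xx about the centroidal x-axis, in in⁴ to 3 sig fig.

I_xx ≈ 457 in⁴

Break the section into simple shapes (no overlaps), measuring from the bottom-left corner of the bounding box.
Bottom flange: 11.6 × 0.4, A = 4.64 in², y = 0.2 in, Ī = 0.061867 in⁴.
Web: 0.3 × 12.8, A = 3.84 in², y = 6.8 in, Ī = 52.429 in⁴.
Top flange: 11.6 × 0.4, A = 4.64 in², y = 13.4 in, Ī = 0.061867 in⁴.
By symmetry the centroid is at mid-height, ȳ = 6.8 in.
Transfer each piece to the centroidal x-axis using Ī + A·d² with d = y − 6.8:
  bottom flange: d = -6.6 in → contributes +202.18 in⁴
  web: d = 0 in → contributes +52.429 in⁴
  top flange: d = 6.6 in → contributes +202.18 in⁴
Total I = 456.79 in⁴.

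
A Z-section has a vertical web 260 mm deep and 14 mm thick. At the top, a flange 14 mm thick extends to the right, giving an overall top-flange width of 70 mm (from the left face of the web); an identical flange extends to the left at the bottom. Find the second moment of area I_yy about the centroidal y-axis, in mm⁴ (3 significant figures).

Break the section into simple shapes (no overlaps), measuring from the bottom-left corner of the bounding box.
Web: 14 × 260, A = 3 640 mm², x = 63 mm, Ī = 59 453 mm⁴.
Top flange (beyond web): 56 × 14, A = 784 mm², x = 98 mm, Ī = 204 885 mm⁴.
Bottom flange (beyond web): 56 × 14, A = 784 mm², x = 28 mm, Ī = 204 885 mm⁴.
Centroid: x̄ = ΣA·x / ΣA = 63 mm.
Transfer each piece to the centroidal y-axis using Ī + A·d² with d = x − 63:
  web: d = 0 mm → contributes +59 453 mm⁴
  top flange (beyond web): d = 35 mm → contributes +1 165 285 mm⁴
  bottom flange (beyond web): d = -35 mm → contributes +1 165 285 mm⁴
Total I = 2 390 024 mm⁴.

I_yy ≈ 2.39 × 10⁶ mm⁴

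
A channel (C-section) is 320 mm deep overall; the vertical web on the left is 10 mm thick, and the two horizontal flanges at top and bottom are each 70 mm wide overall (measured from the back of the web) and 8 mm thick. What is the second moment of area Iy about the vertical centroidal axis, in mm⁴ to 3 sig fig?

Iy ≈ 1.22 × 10⁶ mm⁴

Treat the section as a set of non-overlapping primitives; coordinates are from the bounding-box lower-left.
Web: 10 × 320, A = 3 200 mm², x = 5 mm, Ī = 26 667 mm⁴.
Top flange (beyond web): 60 × 8, A = 480 mm², x = 40 mm, Ī = 144 000 mm⁴.
Bottom flange (beyond web): 60 × 8, A = 480 mm², x = 40 mm, Ī = 144 000 mm⁴.
Centroid: x̄ = ΣA·x / ΣA = 13.077 mm.
Transfer each piece to the vertical centroidal axis using Ī + A·d² with d = x − 13.077:
  web: d = -8.0769 mm → contributes +235 424 mm⁴
  top flange (beyond web): d = 26.923 mm → contributes +491 929 mm⁴
  bottom flange (beyond web): d = 26.923 mm → contributes +491 929 mm⁴
Total I = 1 219 282 mm⁴.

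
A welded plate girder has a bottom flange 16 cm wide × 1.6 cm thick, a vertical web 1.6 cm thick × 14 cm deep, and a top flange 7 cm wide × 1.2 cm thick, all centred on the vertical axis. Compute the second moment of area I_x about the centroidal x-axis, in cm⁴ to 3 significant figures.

I_x ≈ 2090 cm⁴

Break the section into simple shapes (no overlaps), measuring from the bottom-left corner of the bounding box.
Bottom plate: 16 × 1.6, A = 25.6 cm², y = 0.8 cm, Ī = 5.4613 cm⁴.
Web plate: 1.6 × 14, A = 22.4 cm², y = 8.6 cm, Ī = 365.87 cm⁴.
Top plate: 7 × 1.2, A = 8.4 cm², y = 16.2 cm, Ī = 1.008 cm⁴.
Centroid: ȳ = ΣA·y / ΣA = 6.1915 cm.
Transfer each piece to the centroidal x-axis using Ī + A·d² with d = y − 6.1915:
  bottom plate: d = -5.3915 cm → contributes +749.61 cm⁴
  web plate: d = 2.4085 cm → contributes +495.81 cm⁴
  top plate: d = 10.009 cm → contributes +842.44 cm⁴
Total I = 2087.9 cm⁴.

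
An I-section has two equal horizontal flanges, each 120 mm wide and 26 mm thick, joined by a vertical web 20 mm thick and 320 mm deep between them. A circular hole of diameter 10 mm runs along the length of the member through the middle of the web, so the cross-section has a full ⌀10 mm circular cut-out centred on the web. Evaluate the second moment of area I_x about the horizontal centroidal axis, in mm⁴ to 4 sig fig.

I_x ≈ 2.417 × 10⁸ mm⁴

Break the section into simple shapes (no overlaps), measuring from the bottom-left corner of the bounding box.
Bottom flange: 120 × 26, A = 3 120 mm², y = 13 mm, Ī = 175 760 mm⁴.
Web: 20 × 320, A = 6 400 mm², y = 186 mm, Ī = 54 613 333 mm⁴.
Top flange: 120 × 26, A = 3 120 mm², y = 359 mm, Ī = 175 760 mm⁴.
Hole (subtracted): ⌀10, A = 78.5398 mm², y = 186 mm, Ī = 490.874 mm⁴.
By symmetry the centroid is at mid-height, ȳ = 186 mm.
Transfer each piece to the horizontal centroidal axis using Ī + A·d² with d = y − 186:
  bottom flange: d = -173 mm → contributes +93 554 240 mm⁴
  web: d = 0 mm → contributes +54 613 333 mm⁴
  top flange: d = 173 mm → contributes +93 554 240 mm⁴
  hole: d = 0 mm → contributes −490.874 mm⁴
Total I = 241 721 322 mm⁴.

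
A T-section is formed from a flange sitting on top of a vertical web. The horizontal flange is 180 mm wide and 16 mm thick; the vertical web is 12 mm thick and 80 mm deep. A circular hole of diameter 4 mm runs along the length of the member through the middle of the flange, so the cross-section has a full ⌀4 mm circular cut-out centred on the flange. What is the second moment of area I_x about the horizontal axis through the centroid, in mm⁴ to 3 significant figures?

Split into non-overlapping primitives; take the origin at the lower-left of the bounding box.
Flange: 180 × 16, A = 2 880 mm², y = 88 mm, Ī = 61 440 mm⁴.
Web: 12 × 80, A = 960 mm², y = 40 mm, Ī = 512 000 mm⁴.
Hole (subtracted): ⌀4, A = 12.566 mm², y = 88 mm, Ī = 12.566 mm⁴.
Centroid: ȳ = ΣA·y / ΣA = 75.961 mm.
Transfer each piece to the horizontal axis through the centroid using Ī + A·d² with d = y − 75.961:
  flange: d = 12.039 mm → contributes +478 888 mm⁴
  web: d = -35.961 mm → contributes +1 753 438 mm⁴
  hole: d = 12.039 mm → contributes −1 834 mm⁴
Total I = 2 230 492 mm⁴.

I_x ≈ 2.23 × 10⁶ mm⁴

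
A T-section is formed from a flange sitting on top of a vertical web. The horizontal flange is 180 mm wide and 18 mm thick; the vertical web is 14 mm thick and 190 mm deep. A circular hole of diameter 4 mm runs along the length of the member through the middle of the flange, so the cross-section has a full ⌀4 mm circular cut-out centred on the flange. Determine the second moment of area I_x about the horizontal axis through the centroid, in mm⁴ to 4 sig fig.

Break the section into simple shapes (no overlaps), measuring from the bottom-left corner of the bounding box.
Flange: 180 × 18, A = 3 240 mm², y = 199 mm, Ī = 87 480 mm⁴.
Web: 14 × 190, A = 2 660 mm², y = 95 mm, Ī = 8 002 167 mm⁴.
Hole (subtracted): ⌀4, A = 12.5664 mm², y = 199 mm, Ī = 12.5664 mm⁴.
Centroid: ȳ = ΣA·y / ΣA = 152.012 mm.
Transfer each piece to the horizontal axis through the centroid using Ī + A·d² with d = y − 152.012:
  flange: d = 46.9882 mm → contributes +7 241 051 mm⁴
  web: d = -57.0118 mm → contributes +16 648 081 mm⁴
  hole: d = 46.9882 mm → contributes −27757.8 mm⁴
Total I = 23 861 374 mm⁴.

I_x ≈ 2.386 × 10⁷ mm⁴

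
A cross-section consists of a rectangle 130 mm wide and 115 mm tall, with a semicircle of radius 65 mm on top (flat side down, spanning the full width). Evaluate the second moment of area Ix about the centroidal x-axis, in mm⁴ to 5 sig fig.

Decompose the section into non-overlapping parts with the origin at the bottom-left of its bounding rectangle.
Rectangular body: 130 × 115, A = 14 950 mm², y = 57.5 mm, Ī = 16 476 146 mm⁴.
Semicircular cap: semicircle r = 65, A = 6636.614 mm², y = 142.5869 mm, Ī = 1 959 230 mm⁴.
Centroid: ȳ = ΣA·y / ΣA = 83.6592 mm.
Transfer each piece to the centroidal x-axis using Ī + A·d² with d = y − 83.6592:
  rectangular body: d = -26.1592 mm → contributes +26 706 490 mm⁴
  semicircular cap: d = 58.92765 mm → contributes +25 004 663 mm⁴
Total I = 51 711 153 mm⁴.

Ix ≈ 5.1711 × 10⁷ mm⁴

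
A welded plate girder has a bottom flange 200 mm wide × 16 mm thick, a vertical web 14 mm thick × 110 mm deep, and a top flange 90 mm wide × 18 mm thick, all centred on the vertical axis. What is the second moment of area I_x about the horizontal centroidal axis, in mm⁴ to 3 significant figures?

I_x ≈ 1.95 × 10⁷ mm⁴

Break the section into simple shapes (no overlaps), measuring from the bottom-left corner of the bounding box.
Bottom plate: 200 × 16, A = 3 200 mm², y = 8 mm, Ī = 68 267 mm⁴.
Web plate: 14 × 110, A = 1 540 mm², y = 71 mm, Ī = 1 552 833 mm⁴.
Top plate: 90 × 18, A = 1 620 mm², y = 135 mm, Ī = 43 740 mm⁴.
Centroid: ȳ = ΣA·y / ΣA = 55.604 mm.
Transfer each piece to the horizontal centroidal axis using Ī + A·d² with d = y − 55.604:
  bottom plate: d = -47.604 mm → contributes +7 319 848 mm⁴
  web plate: d = 15.396 mm → contributes +1 917 881 mm⁴
  top plate: d = 79.396 mm → contributes +10 255 832 mm⁴
Total I = 19 493 562 mm⁴.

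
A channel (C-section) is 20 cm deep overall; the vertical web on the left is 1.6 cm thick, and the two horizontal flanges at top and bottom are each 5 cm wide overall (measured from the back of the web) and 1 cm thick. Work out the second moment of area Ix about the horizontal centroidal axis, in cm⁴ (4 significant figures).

Decompose the section into non-overlapping parts with the origin at the bottom-left of its bounding rectangle.
Web: 1.6 × 20, A = 32 cm², y = 10 cm, Ī = 1066.67 cm⁴.
Top flange (beyond web): 3.4 × 1, A = 3.4 cm², y = 19.5 cm, Ī = 0.283333 cm⁴.
Bottom flange (beyond web): 3.4 × 1, A = 3.4 cm², y = 0.5 cm, Ī = 0.283333 cm⁴.
By symmetry the centroid is at mid-height, ȳ = 10 cm.
Transfer each piece to the horizontal centroidal axis using Ī + A·d² with d = y − 10:
  web: d = 0 cm → contributes +1066.67 cm⁴
  top flange (beyond web): d = 9.5 cm → contributes +307.133 cm⁴
  bottom flange (beyond web): d = -9.5 cm → contributes +307.133 cm⁴
Total I = 1680.93 cm⁴.

Ix ≈ 1681 cm⁴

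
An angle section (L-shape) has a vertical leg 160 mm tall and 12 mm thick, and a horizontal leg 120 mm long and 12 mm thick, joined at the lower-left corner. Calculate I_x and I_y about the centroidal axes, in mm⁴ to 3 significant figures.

I_x ≈ 8.35 × 10⁶ mm⁴, I_y ≈ 4.07 × 10⁶ mm⁴

Split into non-overlapping primitives; take the origin at the lower-left of the bounding box.
Vertical leg: 12 × 160, A = 1 920 mm², y = 80 mm, Ī = 4 096 000 mm⁴.
Horizontal leg (remainder): 108 × 12, A = 1 296 mm², y = 6 mm, Ī = 15 552 mm⁴.
Centroid: ȳ = ΣA·y / ΣA = 50.179 mm.
Transfer each piece to the centroidal x-axis using Ī + A·d² with d = y − 50.179:
  vertical leg: d = 29.821 mm → contributes +5 803 429 mm⁴
  horizontal leg (remainder): d = -44.179 mm → contributes +2 545 076 mm⁴
Total I = 8 348 505 mm⁴.
For the y-axis: x̄ = 30.179 mm.
Repeating about the centroidal y-axis gives I_y = 4 068 185 mm⁴.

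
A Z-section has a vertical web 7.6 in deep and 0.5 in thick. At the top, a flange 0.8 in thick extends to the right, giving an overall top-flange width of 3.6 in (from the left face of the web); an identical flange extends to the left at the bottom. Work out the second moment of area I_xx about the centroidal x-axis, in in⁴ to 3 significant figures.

Break the section into simple shapes (no overlaps), measuring from the bottom-left corner of the bounding box.
Web: 0.5 × 7.6, A = 3.8 in², y = 3.8 in, Ī = 18.291 in⁴.
Top flange (beyond web): 3.1 × 0.8, A = 2.48 in², y = 7.2 in, Ī = 0.13227 in⁴.
Bottom flange (beyond web): 3.1 × 0.8, A = 2.48 in², y = 0.4 in, Ī = 0.13227 in⁴.
Centroid: ȳ = ΣA·y / ΣA = 3.8 in.
Transfer each piece to the centroidal x-axis using Ī + A·d² with d = y − 3.8:
  web: d = 0 in → contributes +18.291 in⁴
  top flange (beyond web): d = 3.4 in → contributes +28.801 in⁴
  bottom flange (beyond web): d = -3.4 in → contributes +28.801 in⁴
Total I = 75.893 in⁴.

I_xx ≈ 75.9 in⁴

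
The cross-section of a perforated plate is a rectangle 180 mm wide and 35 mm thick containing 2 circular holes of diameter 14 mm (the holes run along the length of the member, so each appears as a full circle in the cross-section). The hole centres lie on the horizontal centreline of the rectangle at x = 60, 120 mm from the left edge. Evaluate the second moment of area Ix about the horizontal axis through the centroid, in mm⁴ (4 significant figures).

Ix ≈ 6.394 × 10⁵ mm⁴

Split into non-overlapping primitives; take the origin at the lower-left of the bounding box.
Plate: 180 × 35, A = 6 300 mm², y = 17.5 mm, Ī = 643 125 mm⁴.
Hole 1 (subtracted): ⌀14, A = 153.938 mm², y = 17.5 mm, Ī = 1885.74 mm⁴.
Hole 2 (subtracted): ⌀14, A = 153.938 mm², y = 17.5 mm, Ī = 1885.74 mm⁴.
By symmetry the centroid is at mid-height, ȳ = 17.5 mm.
All pieces are centred on the horizontal axis through the centroid, so I = ΣĪ (holes subtracted) = 639 354 mm⁴.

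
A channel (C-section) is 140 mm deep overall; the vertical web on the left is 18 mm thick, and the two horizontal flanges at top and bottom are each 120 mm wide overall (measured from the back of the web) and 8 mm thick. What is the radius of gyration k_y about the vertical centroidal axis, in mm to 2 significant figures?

Break the section into simple shapes (no overlaps), measuring from the bottom-left corner of the bounding box.
Web: 18 × 140, A = 2 520 mm², x = 9 mm, Ī = 68 040 mm⁴.
Top flange (beyond web): 102 × 8, A = 816 mm², x = 69 mm, Ī = 707 472 mm⁴.
Bottom flange (beyond web): 102 × 8, A = 816 mm², x = 69 mm, Ī = 707 472 mm⁴.
Centroid: x̄ = ΣA·x / ΣA = 32.58 mm.
Transfer each piece to the vertical centroidal axis using Ī + A·d² with d = x − 32.58:
  web: d = -23.58 mm → contributes +1 469 655 mm⁴
  top flange (beyond web): d = 36.42 mm → contributes +1 789 601 mm⁴
  bottom flange (beyond web): d = 36.42 mm → contributes +1 789 601 mm⁴
Total I = 5 048 857 mm⁴.
Radius of gyration: k = √(I/A) = √(5 048 857 / 4 152) = 34.87 mm.

k_y ≈ 35 mm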